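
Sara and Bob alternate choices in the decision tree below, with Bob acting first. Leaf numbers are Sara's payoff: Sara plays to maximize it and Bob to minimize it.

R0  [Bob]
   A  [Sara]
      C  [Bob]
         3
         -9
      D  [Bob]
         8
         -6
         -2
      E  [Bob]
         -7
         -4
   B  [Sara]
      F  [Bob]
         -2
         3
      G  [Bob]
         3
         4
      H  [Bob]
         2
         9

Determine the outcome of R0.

C (Bob): min(3, -9) = -9
D (Bob): min(8, -6, -2) = -6
E (Bob): min(-7, -4) = -7
A (Sara): max(-9, -6, -7) = -6
F (Bob): min(-2, 3) = -2
G (Bob): min(3, 4) = 3
H (Bob): min(2, 9) = 2
B (Sara): max(-2, 3, 2) = 3
R0 (Bob): min(-6, 3) = -6

-6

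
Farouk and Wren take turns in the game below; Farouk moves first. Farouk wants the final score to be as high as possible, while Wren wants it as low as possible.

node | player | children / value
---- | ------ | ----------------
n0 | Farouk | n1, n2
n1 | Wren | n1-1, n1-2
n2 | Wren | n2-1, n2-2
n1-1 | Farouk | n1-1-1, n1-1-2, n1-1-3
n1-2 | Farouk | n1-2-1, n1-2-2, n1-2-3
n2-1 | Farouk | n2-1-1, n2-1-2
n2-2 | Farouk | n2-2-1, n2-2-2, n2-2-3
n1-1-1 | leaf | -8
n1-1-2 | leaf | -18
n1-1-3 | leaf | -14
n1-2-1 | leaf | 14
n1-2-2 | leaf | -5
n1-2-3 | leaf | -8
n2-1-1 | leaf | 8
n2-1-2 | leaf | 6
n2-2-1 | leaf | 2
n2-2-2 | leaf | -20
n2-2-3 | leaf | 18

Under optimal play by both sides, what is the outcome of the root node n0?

8

n1-1 (Farouk): max(-8, -18, -14) = -8
n1-2 (Farouk): max(14, -5, -8) = 14
n1 (Wren): min(-8, 14) = -8
n2-1 (Farouk): max(8, 6) = 8
n2-2 (Farouk): max(2, -20, 18) = 18
n2 (Wren): min(8, 18) = 8
n0 (Farouk): max(-8, 8) = 8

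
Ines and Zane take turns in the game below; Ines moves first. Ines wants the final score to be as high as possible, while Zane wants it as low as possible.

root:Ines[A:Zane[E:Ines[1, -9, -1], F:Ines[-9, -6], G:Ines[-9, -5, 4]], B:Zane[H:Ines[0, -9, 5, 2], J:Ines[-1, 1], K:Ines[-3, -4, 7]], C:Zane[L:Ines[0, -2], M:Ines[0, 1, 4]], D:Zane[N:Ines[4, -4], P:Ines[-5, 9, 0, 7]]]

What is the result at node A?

-6

E (Ines): max(1, -9, -1) = 1
F (Ines): max(-9, -6) = -6
G (Ines): max(-9, -5, 4) = 4
A (Zane): min(1, -6, 4) = -6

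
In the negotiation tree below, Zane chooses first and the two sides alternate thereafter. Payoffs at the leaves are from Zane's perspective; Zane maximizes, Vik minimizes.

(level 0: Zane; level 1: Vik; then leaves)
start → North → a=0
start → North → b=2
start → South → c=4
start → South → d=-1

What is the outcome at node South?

-1

South (Vik): min(4, -1) = -1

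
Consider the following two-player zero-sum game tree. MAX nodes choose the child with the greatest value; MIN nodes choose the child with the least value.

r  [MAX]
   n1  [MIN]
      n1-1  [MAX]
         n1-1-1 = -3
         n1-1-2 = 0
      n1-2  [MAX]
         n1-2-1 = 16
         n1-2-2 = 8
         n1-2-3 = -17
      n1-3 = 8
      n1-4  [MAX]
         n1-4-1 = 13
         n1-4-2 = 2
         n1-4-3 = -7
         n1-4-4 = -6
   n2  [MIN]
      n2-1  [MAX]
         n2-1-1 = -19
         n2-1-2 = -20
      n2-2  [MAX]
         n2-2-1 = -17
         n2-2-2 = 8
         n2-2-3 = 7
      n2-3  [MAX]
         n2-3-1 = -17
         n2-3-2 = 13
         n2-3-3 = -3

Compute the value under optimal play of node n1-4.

n1-4 (MAX): max(13, 2, -7, -6) = 13

13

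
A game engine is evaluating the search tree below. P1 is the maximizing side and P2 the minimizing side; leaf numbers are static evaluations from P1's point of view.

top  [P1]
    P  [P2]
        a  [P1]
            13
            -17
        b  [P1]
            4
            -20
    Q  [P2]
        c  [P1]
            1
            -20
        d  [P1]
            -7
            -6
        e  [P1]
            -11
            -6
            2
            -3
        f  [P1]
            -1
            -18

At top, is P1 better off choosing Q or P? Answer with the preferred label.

P

c (P1): max(1, -20) = 1
d (P1): max(-7, -6) = -6
e (P1): max(-11, -6, 2, -3) = 2
f (P1): max(-1, -18) = -1
Q (P2): min(1, -6, 2, -1) = -6
a (P1): max(13, -17) = 13
b (P1): max(4, -20) = 4
P (P2): min(13, 4) = 4
P1 prefers the higher value; Q=-6, P=4. P is better since 4 > -6.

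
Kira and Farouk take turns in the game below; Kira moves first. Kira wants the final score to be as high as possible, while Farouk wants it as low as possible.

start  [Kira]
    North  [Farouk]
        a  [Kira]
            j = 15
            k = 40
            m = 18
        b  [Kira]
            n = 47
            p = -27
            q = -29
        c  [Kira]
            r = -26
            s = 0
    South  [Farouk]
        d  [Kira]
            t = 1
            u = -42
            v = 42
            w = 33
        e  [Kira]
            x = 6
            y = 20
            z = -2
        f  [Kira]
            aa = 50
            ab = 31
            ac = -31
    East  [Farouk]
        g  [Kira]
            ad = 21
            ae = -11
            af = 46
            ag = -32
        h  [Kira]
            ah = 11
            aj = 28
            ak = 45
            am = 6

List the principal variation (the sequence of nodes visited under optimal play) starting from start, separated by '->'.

start -> East -> h -> ak

a (Kira): max(15, 40, 18) = 40
b (Kira): max(47, -27, -29) = 47
c (Kira): max(-26, 0) = 0
North (Farouk): min(40, 47, 0) = 0
d (Kira): max(1, -42, 42, 33) = 42
e (Kira): max(6, 20, -2) = 20
f (Kira): max(50, 31, -31) = 50
South (Farouk): min(42, 20, 50) = 20
g (Kira): max(21, -11, 46, -32) = 46
h (Kira): max(11, 28, 45, 6) = 45
East (Farouk): min(46, 45) = 45
start (Kira): max(0, 20, 45) = 45
At start, Kira picks East (highest: 45).
At East, Farouk picks h (lowest: 45).
At h, Kira picks ak (highest: 45).
Terminal value 45.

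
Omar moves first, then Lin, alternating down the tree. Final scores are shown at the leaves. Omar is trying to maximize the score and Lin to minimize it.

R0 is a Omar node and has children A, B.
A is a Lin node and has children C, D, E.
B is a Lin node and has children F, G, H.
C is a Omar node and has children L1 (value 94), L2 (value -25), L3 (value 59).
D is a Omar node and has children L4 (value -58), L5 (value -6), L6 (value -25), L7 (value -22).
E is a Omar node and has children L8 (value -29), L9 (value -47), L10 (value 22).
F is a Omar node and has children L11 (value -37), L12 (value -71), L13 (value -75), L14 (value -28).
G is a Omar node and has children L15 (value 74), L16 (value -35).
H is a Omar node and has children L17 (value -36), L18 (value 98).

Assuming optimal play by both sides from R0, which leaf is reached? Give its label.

L5

C (Omar): max(94, -25, 59) = 94
D (Omar): max(-58, -6, -25, -22) = -6
E (Omar): max(-29, -47, 22) = 22
A (Lin): min(94, -6, 22) = -6
F (Omar): max(-37, -71, -75, -28) = -28
G (Omar): max(74, -35) = 74
H (Omar): max(-36, 98) = 98
B (Lin): min(-28, 74, 98) = -28
R0 (Omar): max(-6, -28) = -6
At R0, Omar picks A (highest: -6).
At A, Lin picks D (lowest: -6).
At D, Omar picks L5 (highest: -6).
Terminal value -6.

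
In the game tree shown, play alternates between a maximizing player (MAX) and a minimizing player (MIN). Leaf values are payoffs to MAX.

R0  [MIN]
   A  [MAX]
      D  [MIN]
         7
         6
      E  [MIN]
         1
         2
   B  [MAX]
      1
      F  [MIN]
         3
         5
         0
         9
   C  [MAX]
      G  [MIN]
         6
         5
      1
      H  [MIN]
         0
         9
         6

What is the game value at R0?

D (MIN): min(7, 6) = 6
E (MIN): min(1, 2) = 1
A (MAX): max(6, 1) = 6
F (MIN): min(3, 5, 0, 9) = 0
B (MAX): max(1, 0) = 1
G (MIN): min(6, 5) = 5
H (MIN): min(0, 9, 6) = 0
C (MAX): max(5, 1, 0) = 5
R0 (MIN): min(6, 1, 5) = 1

1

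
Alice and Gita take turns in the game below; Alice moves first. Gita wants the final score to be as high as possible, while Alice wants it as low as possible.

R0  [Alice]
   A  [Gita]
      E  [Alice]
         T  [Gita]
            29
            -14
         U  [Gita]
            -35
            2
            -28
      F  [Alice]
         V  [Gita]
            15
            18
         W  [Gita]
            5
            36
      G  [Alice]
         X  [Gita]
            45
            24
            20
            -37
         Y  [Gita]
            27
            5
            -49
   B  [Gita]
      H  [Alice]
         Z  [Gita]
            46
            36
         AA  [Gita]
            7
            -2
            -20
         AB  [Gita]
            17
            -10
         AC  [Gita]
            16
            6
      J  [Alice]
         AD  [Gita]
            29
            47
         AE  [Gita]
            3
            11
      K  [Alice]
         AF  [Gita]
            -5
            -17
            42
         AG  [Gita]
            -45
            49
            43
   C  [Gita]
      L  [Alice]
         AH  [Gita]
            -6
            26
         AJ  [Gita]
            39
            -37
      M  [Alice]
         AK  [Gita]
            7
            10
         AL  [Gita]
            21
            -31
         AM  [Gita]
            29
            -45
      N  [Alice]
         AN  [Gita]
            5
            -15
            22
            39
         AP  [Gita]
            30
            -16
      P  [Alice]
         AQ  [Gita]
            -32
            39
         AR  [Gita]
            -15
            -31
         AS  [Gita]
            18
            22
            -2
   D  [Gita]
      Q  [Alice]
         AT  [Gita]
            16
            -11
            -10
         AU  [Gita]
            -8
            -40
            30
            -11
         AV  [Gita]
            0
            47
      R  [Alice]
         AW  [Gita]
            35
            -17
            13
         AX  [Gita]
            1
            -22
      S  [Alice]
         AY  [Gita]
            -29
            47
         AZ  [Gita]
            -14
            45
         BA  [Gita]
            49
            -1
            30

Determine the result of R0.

T (Gita): max(29, -14) = 29
U (Gita): max(-35, 2, -28) = 2
E (Alice): min(29, 2) = 2
V (Gita): max(15, 18) = 18
W (Gita): max(5, 36) = 36
F (Alice): min(18, 36) = 18
X (Gita): max(45, 24, 20, -37) = 45
Y (Gita): max(27, 5, -49) = 27
G (Alice): min(45, 27) = 27
A (Gita): max(2, 18, 27) = 27
Z (Gita): max(46, 36) = 46
AA (Gita): max(7, -2, -20) = 7
AB (Gita): max(17, -10) = 17
AC (Gita): max(16, 6) = 16
H (Alice): min(46, 7, 17, 16) = 7
AD (Gita): max(29, 47) = 47
AE (Gita): max(3, 11) = 11
J (Alice): min(47, 11) = 11
AF (Gita): max(-5, -17, 42) = 42
AG (Gita): max(-45, 49, 43) = 49
K (Alice): min(42, 49) = 42
B (Gita): max(7, 11, 42) = 42
AH (Gita): max(-6, 26) = 26
AJ (Gita): max(39, -37) = 39
L (Alice): min(26, 39) = 26
AK (Gita): max(7, 10) = 10
AL (Gita): max(21, -31) = 21
AM (Gita): max(29, -45) = 29
M (Alice): min(10, 21, 29) = 10
AN (Gita): max(5, -15, 22, 39) = 39
AP (Gita): max(30, -16) = 30
N (Alice): min(39, 30) = 30
AQ (Gita): max(-32, 39) = 39
AR (Gita): max(-15, -31) = -15
AS (Gita): max(18, 22, -2) = 22
P (Alice): min(39, -15, 22) = -15
C (Gita): max(26, 10, 30, -15) = 30
AT (Gita): max(16, -11, -10) = 16
AU (Gita): max(-8, -40, 30, -11) = 30
AV (Gita): max(0, 47) = 47
Q (Alice): min(16, 30, 47) = 16
AW (Gita): max(35, -17, 13) = 35
AX (Gita): max(1, -22) = 1
R (Alice): min(35, 1) = 1
AY (Gita): max(-29, 47) = 47
AZ (Gita): max(-14, 45) = 45
BA (Gita): max(49, -1, 30) = 49
S (Alice): min(47, 45, 49) = 45
D (Gita): max(16, 1, 45) = 45
R0 (Alice): min(27, 42, 30, 45) = 27

27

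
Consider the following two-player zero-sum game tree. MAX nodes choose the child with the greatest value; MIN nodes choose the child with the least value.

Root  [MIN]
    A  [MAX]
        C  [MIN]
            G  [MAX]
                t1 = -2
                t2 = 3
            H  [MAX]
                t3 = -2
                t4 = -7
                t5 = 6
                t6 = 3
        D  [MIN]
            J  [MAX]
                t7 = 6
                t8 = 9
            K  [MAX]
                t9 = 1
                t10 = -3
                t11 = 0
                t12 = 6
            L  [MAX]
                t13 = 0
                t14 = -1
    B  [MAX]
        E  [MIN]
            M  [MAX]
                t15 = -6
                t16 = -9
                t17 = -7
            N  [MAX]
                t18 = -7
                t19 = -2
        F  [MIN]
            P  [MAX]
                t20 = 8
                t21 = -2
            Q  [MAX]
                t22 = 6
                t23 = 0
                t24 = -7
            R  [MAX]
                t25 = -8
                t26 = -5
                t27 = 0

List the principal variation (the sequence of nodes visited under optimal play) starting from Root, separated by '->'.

Root -> B -> F -> R -> t27

G (MAX): max(-2, 3) = 3
H (MAX): max(-2, -7, 6, 3) = 6
C (MIN): min(3, 6) = 3
J (MAX): max(6, 9) = 9
K (MAX): max(1, -3, 0, 6) = 6
L (MAX): max(0, -1) = 0
D (MIN): min(9, 6, 0) = 0
A (MAX): max(3, 0) = 3
M (MAX): max(-6, -9, -7) = -6
N (MAX): max(-7, -2) = -2
E (MIN): min(-6, -2) = -6
P (MAX): max(8, -2) = 8
Q (MAX): max(6, 0, -7) = 6
R (MAX): max(-8, -5, 0) = 0
F (MIN): min(8, 6, 0) = 0
B (MAX): max(-6, 0) = 0
Root (MIN): min(3, 0) = 0
At Root, MIN picks B (lowest: 0).
At B, MAX picks F (highest: 0).
At F, MIN picks R (lowest: 0).
At R, MAX picks t27 (highest: 0).
Terminal value 0.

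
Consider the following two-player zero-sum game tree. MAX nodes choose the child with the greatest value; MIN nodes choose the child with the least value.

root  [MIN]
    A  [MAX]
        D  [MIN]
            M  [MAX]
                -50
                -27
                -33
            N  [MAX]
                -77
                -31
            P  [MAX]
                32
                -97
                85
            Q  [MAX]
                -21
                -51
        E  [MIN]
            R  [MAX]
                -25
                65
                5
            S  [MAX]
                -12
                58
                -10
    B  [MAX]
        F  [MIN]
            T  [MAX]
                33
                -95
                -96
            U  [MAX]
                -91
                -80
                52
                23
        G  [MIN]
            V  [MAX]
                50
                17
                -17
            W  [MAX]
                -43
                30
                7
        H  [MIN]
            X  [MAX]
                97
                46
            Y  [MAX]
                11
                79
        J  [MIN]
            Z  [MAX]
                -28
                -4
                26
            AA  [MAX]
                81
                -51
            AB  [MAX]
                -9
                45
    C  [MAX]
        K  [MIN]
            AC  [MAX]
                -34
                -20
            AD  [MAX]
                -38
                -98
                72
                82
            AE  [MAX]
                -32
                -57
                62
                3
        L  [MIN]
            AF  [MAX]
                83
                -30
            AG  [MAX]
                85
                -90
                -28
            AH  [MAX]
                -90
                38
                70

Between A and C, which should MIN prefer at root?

A

M (MAX): max(-50, -27, -33) = -27
N (MAX): max(-77, -31) = -31
P (MAX): max(32, -97, 85) = 85
Q (MAX): max(-21, -51) = -21
D (MIN): min(-27, -31, 85, -21) = -31
R (MAX): max(-25, 65, 5) = 65
S (MAX): max(-12, 58, -10) = 58
E (MIN): min(65, 58) = 58
A (MAX): max(-31, 58) = 58
AC (MAX): max(-34, -20) = -20
AD (MAX): max(-38, -98, 72, 82) = 82
AE (MAX): max(-32, -57, 62, 3) = 62
K (MIN): min(-20, 82, 62) = -20
AF (MAX): max(83, -30) = 83
AG (MAX): max(85, -90, -28) = 85
AH (MAX): max(-90, 38, 70) = 70
L (MIN): min(83, 85, 70) = 70
C (MAX): max(-20, 70) = 70
MIN prefers the lower value; A=58, C=70. A is better since 58 < 70.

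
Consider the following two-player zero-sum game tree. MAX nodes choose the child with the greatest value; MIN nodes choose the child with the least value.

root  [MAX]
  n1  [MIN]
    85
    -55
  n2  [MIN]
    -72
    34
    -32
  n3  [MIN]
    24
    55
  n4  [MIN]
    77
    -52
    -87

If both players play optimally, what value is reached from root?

24

n1 (MIN): min(85, -55) = -55
n2 (MIN): min(-72, 34, -32) = -72
n3 (MIN): min(24, 55) = 24
n4 (MIN): min(77, -52, -87) = -87
root (MAX): max(-55, -72, 24, -87) = 24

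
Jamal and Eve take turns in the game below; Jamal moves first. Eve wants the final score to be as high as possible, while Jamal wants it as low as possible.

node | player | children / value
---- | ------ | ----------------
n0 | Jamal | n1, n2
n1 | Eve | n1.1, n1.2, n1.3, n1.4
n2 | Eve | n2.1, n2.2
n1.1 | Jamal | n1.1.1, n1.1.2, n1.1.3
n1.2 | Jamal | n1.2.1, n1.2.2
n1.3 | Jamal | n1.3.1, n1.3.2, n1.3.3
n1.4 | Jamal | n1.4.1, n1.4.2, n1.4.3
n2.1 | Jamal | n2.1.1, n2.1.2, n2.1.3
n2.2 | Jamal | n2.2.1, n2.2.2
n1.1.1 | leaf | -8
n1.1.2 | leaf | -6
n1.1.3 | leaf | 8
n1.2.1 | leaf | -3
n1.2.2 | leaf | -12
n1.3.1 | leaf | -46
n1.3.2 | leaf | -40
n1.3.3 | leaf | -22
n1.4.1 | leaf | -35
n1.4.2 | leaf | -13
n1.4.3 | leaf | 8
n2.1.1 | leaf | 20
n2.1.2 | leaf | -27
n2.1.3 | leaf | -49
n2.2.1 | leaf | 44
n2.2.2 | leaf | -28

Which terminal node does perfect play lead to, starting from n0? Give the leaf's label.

n1.1 (Jamal): min(-8, -6, 8) = -8
n1.2 (Jamal): min(-3, -12) = -12
n1.3 (Jamal): min(-46, -40, -22) = -46
n1.4 (Jamal): min(-35, -13, 8) = -35
n1 (Eve): max(-8, -12, -46, -35) = -8
n2.1 (Jamal): min(20, -27, -49) = -49
n2.2 (Jamal): min(44, -28) = -28
n2 (Eve): max(-49, -28) = -28
n0 (Jamal): min(-8, -28) = -28
At n0, Jamal picks n2 (lowest: -28).
At n2, Eve picks n2.2 (highest: -28).
At n2.2, Jamal picks n2.2.2 (lowest: -28).
Terminal value -28.

n2.2.2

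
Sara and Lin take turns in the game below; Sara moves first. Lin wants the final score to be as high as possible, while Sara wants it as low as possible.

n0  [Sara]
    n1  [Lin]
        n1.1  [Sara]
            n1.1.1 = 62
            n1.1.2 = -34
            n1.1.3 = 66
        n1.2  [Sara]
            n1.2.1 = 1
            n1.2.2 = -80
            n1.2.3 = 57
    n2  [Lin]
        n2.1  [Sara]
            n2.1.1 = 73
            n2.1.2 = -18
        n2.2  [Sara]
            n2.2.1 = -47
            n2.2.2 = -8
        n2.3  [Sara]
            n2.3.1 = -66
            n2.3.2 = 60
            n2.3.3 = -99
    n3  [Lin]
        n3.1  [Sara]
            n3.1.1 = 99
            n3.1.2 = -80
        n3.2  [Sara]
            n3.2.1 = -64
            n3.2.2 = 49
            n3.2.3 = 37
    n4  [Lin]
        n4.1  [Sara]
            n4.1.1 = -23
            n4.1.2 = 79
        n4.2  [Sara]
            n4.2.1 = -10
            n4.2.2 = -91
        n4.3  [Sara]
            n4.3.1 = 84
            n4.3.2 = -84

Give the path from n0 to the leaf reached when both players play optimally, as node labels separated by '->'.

n1.1 (Sara): min(62, -34, 66) = -34
n1.2 (Sara): min(1, -80, 57) = -80
n1 (Lin): max(-34, -80) = -34
n2.1 (Sara): min(73, -18) = -18
n2.2 (Sara): min(-47, -8) = -47
n2.3 (Sara): min(-66, 60, -99) = -99
n2 (Lin): max(-18, -47, -99) = -18
n3.1 (Sara): min(99, -80) = -80
n3.2 (Sara): min(-64, 49, 37) = -64
n3 (Lin): max(-80, -64) = -64
n4.1 (Sara): min(-23, 79) = -23
n4.2 (Sara): min(-10, -91) = -91
n4.3 (Sara): min(84, -84) = -84
n4 (Lin): max(-23, -91, -84) = -23
n0 (Sara): min(-34, -18, -64, -23) = -64
At n0, Sara picks n3 (lowest: -64).
At n3, Lin picks n3.2 (highest: -64).
At n3.2, Sara picks n3.2.1 (lowest: -64).
Terminal value -64.

n0 -> n3 -> n3.2 -> n3.2.1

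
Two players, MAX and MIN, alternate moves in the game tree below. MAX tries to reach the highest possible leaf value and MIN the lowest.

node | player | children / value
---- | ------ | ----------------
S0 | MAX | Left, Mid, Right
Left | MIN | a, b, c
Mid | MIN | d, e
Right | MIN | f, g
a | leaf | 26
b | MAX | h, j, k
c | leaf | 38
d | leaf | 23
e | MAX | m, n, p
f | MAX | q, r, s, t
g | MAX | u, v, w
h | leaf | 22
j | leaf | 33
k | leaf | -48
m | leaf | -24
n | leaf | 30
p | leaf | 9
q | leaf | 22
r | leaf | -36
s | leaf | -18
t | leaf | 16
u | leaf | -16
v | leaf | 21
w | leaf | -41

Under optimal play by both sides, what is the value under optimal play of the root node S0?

26

b (MAX): max(22, 33, -48) = 33
Left (MIN): min(26, 33, 38) = 26
e (MAX): max(-24, 30, 9) = 30
Mid (MIN): min(23, 30) = 23
f (MAX): max(22, -36, -18, 16) = 22
g (MAX): max(-16, 21, -41) = 21
Right (MIN): min(22, 21) = 21
S0 (MAX): max(26, 23, 21) = 26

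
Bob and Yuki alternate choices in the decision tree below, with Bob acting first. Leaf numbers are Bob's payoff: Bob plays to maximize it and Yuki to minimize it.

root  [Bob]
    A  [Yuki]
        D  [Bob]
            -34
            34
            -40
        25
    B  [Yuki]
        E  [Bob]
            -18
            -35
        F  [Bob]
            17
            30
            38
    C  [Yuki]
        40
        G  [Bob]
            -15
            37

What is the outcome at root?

D (Bob): max(-34, 34, -40) = 34
A (Yuki): min(34, 25) = 25
E (Bob): max(-18, -35) = -18
F (Bob): max(17, 30, 38) = 38
B (Yuki): min(-18, 38) = -18
G (Bob): max(-15, 37) = 37
C (Yuki): min(40, 37) = 37
root (Bob): max(25, -18, 37) = 37

37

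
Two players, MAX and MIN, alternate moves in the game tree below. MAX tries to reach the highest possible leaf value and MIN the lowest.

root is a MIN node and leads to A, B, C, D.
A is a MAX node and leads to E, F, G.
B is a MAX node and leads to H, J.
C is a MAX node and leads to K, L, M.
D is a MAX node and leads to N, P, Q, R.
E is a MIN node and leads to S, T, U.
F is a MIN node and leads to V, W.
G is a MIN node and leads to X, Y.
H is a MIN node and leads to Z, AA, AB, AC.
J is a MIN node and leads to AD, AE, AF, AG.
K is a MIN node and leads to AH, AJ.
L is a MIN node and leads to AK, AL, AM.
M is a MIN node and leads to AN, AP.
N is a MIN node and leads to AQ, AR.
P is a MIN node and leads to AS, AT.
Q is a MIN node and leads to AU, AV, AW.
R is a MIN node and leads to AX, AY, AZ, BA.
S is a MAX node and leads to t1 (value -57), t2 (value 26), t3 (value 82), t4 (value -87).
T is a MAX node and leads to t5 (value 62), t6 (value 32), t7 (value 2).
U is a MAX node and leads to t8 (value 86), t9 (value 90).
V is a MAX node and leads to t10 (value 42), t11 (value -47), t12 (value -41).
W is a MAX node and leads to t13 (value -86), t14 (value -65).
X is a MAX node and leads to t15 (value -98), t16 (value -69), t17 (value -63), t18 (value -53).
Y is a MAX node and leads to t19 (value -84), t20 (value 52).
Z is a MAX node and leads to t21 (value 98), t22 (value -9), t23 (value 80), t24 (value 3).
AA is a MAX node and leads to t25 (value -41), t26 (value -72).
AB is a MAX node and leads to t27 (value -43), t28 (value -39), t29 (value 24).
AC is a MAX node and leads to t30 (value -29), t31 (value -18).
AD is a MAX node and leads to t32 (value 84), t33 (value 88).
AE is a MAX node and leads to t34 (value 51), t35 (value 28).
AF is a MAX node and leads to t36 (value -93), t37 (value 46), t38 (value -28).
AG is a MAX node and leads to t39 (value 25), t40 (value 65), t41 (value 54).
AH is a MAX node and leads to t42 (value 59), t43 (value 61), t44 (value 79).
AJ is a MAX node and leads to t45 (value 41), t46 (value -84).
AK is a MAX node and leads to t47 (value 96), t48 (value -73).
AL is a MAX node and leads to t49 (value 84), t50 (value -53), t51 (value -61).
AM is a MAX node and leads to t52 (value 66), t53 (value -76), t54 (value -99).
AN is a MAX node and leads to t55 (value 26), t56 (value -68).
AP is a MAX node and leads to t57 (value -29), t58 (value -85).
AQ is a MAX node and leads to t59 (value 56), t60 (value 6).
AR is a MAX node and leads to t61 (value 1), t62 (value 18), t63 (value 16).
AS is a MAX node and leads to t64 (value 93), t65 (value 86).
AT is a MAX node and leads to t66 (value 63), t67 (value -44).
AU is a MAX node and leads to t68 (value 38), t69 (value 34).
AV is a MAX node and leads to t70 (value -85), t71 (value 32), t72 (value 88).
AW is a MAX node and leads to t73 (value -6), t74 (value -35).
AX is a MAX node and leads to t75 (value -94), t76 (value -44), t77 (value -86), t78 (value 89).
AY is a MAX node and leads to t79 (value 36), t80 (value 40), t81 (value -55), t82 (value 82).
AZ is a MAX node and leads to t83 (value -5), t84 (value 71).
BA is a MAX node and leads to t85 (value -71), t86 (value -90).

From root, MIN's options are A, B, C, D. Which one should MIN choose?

S (MAX): max(-57, 26, 82, -87) = 82
T (MAX): max(62, 32, 2) = 62
U (MAX): max(86, 90) = 90
E (MIN): min(82, 62, 90) = 62
V (MAX): max(42, -47, -41) = 42
W (MAX): max(-86, -65) = -65
F (MIN): min(42, -65) = -65
X (MAX): max(-98, -69, -63, -53) = -53
Y (MAX): max(-84, 52) = 52
G (MIN): min(-53, 52) = -53
A (MAX): max(62, -65, -53) = 62
Z (MAX): max(98, -9, 80, 3) = 98
AA (MAX): max(-41, -72) = -41
AB (MAX): max(-43, -39, 24) = 24
AC (MAX): max(-29, -18) = -18
H (MIN): min(98, -41, 24, -18) = -41
AD (MAX): max(84, 88) = 88
AE (MAX): max(51, 28) = 51
AF (MAX): max(-93, 46, -28) = 46
AG (MAX): max(25, 65, 54) = 65
J (MIN): min(88, 51, 46, 65) = 46
B (MAX): max(-41, 46) = 46
AH (MAX): max(59, 61, 79) = 79
AJ (MAX): max(41, -84) = 41
K (MIN): min(79, 41) = 41
AK (MAX): max(96, -73) = 96
AL (MAX): max(84, -53, -61) = 84
AM (MAX): max(66, -76, -99) = 66
L (MIN): min(96, 84, 66) = 66
AN (MAX): max(26, -68) = 26
AP (MAX): max(-29, -85) = -29
M (MIN): min(26, -29) = -29
C (MAX): max(41, 66, -29) = 66
AQ (MAX): max(56, 6) = 56
AR (MAX): max(1, 18, 16) = 18
N (MIN): min(56, 18) = 18
AS (MAX): max(93, 86) = 93
AT (MAX): max(63, -44) = 63
P (MIN): min(93, 63) = 63
AU (MAX): max(38, 34) = 38
AV (MAX): max(-85, 32, 88) = 88
AW (MAX): max(-6, -35) = -6
Q (MIN): min(38, 88, -6) = -6
AX (MAX): max(-94, -44, -86, 89) = 89
AY (MAX): max(36, 40, -55, 82) = 82
AZ (MAX): max(-5, 71) = 71
BA (MAX): max(-71, -90) = -71
R (MIN): min(89, 82, 71, -71) = -71
D (MAX): max(18, 63, -6, -71) = 63
root (MIN): min(62, 46, 66, 63) = 46
MIN at root wants the lowest of {A=62, B=46, C=66, D=63}, so chooses B.

B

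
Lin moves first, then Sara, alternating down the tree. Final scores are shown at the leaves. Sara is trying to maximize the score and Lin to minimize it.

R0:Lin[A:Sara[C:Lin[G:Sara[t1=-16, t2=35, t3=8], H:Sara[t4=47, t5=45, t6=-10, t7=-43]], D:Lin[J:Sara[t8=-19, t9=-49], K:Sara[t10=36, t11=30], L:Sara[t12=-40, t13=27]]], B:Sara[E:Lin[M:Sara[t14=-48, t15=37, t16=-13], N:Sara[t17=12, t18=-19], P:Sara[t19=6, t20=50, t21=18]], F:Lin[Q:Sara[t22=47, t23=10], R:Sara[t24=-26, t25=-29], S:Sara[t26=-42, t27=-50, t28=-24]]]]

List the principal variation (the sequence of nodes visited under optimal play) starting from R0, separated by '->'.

G (Sara): max(-16, 35, 8) = 35
H (Sara): max(47, 45, -10, -43) = 47
C (Lin): min(35, 47) = 35
J (Sara): max(-19, -49) = -19
K (Sara): max(36, 30) = 36
L (Sara): max(-40, 27) = 27
D (Lin): min(-19, 36, 27) = -19
A (Sara): max(35, -19) = 35
M (Sara): max(-48, 37, -13) = 37
N (Sara): max(12, -19) = 12
P (Sara): max(6, 50, 18) = 50
E (Lin): min(37, 12, 50) = 12
Q (Sara): max(47, 10) = 47
R (Sara): max(-26, -29) = -26
S (Sara): max(-42, -50, -24) = -24
F (Lin): min(47, -26, -24) = -26
B (Sara): max(12, -26) = 12
R0 (Lin): min(35, 12) = 12
At R0, Lin picks B (lowest: 12).
At B, Sara picks E (highest: 12).
At E, Lin picks N (lowest: 12).
At N, Sara picks t17 (highest: 12).
Terminal value 12.

R0 -> B -> E -> N -> t17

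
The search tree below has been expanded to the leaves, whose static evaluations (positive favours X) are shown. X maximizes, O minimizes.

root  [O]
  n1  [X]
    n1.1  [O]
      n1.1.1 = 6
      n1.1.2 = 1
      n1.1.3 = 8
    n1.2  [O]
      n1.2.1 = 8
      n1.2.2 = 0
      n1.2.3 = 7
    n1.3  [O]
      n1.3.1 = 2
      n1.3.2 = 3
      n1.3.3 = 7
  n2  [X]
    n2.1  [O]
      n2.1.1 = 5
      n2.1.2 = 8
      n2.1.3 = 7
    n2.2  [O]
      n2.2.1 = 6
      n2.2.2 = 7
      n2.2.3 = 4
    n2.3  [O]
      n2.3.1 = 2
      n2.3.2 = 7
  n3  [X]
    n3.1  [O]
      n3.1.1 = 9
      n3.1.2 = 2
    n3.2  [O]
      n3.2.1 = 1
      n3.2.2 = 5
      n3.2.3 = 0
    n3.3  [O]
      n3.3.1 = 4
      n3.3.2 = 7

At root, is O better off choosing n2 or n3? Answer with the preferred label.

n3

n2.1 (O): min(5, 8, 7) = 5
n2.2 (O): min(6, 7, 4) = 4
n2.3 (O): min(2, 7) = 2
n2 (X): max(5, 4, 2) = 5
n3.1 (O): min(9, 2) = 2
n3.2 (O): min(1, 5, 0) = 0
n3.3 (O): min(4, 7) = 4
n3 (X): max(2, 0, 4) = 4
O prefers the lower value; n2=5, n3=4. n3 is better since 4 < 5.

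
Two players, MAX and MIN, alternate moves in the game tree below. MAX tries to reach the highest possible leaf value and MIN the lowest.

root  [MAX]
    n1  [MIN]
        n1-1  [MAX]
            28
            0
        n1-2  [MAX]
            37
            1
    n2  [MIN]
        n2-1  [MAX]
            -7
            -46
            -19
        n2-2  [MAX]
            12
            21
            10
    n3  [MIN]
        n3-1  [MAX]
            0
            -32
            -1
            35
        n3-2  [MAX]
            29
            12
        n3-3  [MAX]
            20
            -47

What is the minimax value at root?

28

n1-1 (MAX): max(28, 0) = 28
n1-2 (MAX): max(37, 1) = 37
n1 (MIN): min(28, 37) = 28
n2-1 (MAX): max(-7, -46, -19) = -7
n2-2 (MAX): max(12, 21, 10) = 21
n2 (MIN): min(-7, 21) = -7
n3-1 (MAX): max(0, -32, -1, 35) = 35
n3-2 (MAX): max(29, 12) = 29
n3-3 (MAX): max(20, -47) = 20
n3 (MIN): min(35, 29, 20) = 20
root (MAX): max(28, -7, 20) = 28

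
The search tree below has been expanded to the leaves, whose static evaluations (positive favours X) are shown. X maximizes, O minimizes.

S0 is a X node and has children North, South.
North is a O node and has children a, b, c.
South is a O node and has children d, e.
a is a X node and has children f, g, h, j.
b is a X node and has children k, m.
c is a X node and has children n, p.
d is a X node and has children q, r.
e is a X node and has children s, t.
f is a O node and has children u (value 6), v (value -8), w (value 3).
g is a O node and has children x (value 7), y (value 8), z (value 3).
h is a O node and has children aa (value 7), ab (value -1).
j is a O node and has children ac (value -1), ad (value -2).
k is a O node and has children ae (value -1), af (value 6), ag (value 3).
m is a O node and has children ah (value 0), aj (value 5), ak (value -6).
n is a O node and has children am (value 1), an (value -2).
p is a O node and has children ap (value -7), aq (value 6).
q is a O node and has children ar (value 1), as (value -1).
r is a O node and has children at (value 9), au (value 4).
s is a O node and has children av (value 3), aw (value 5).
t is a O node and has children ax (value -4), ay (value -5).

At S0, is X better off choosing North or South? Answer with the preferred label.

South

f (O): min(6, -8, 3) = -8
g (O): min(7, 8, 3) = 3
h (O): min(7, -1) = -1
j (O): min(-1, -2) = -2
a (X): max(-8, 3, -1, -2) = 3
k (O): min(-1, 6, 3) = -1
m (O): min(0, 5, -6) = -6
b (X): max(-1, -6) = -1
n (O): min(1, -2) = -2
p (O): min(-7, 6) = -7
c (X): max(-2, -7) = -2
North (O): min(3, -1, -2) = -2
q (O): min(1, -1) = -1
r (O): min(9, 4) = 4
d (X): max(-1, 4) = 4
s (O): min(3, 5) = 3
t (O): min(-4, -5) = -5
e (X): max(3, -5) = 3
South (O): min(4, 3) = 3
X prefers the higher value; North=-2, South=3. South is better since 3 > -2.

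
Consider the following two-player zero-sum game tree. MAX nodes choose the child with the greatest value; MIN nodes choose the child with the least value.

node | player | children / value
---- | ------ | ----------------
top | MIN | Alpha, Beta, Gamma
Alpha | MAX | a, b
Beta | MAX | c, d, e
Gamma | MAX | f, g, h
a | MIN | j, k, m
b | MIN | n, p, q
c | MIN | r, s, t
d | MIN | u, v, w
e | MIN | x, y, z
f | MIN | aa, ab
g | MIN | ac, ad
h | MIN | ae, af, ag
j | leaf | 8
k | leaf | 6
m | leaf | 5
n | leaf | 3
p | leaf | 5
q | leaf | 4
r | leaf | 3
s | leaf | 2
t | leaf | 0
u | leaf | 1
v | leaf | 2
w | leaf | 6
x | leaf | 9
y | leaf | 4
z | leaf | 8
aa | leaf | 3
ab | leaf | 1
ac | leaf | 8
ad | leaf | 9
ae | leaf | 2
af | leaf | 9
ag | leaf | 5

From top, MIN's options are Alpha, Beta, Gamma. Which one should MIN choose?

Beta

a (MIN): min(8, 6, 5) = 5
b (MIN): min(3, 5, 4) = 3
Alpha (MAX): max(5, 3) = 5
c (MIN): min(3, 2, 0) = 0
d (MIN): min(1, 2, 6) = 1
e (MIN): min(9, 4, 8) = 4
Beta (MAX): max(0, 1, 4) = 4
f (MIN): min(3, 1) = 1
g (MIN): min(8, 9) = 8
h (MIN): min(2, 9, 5) = 2
Gamma (MAX): max(1, 8, 2) = 8
top (MIN): min(5, 4, 8) = 4
MIN at top wants the lowest of {Alpha=5, Beta=4, Gamma=8}, so chooses Beta.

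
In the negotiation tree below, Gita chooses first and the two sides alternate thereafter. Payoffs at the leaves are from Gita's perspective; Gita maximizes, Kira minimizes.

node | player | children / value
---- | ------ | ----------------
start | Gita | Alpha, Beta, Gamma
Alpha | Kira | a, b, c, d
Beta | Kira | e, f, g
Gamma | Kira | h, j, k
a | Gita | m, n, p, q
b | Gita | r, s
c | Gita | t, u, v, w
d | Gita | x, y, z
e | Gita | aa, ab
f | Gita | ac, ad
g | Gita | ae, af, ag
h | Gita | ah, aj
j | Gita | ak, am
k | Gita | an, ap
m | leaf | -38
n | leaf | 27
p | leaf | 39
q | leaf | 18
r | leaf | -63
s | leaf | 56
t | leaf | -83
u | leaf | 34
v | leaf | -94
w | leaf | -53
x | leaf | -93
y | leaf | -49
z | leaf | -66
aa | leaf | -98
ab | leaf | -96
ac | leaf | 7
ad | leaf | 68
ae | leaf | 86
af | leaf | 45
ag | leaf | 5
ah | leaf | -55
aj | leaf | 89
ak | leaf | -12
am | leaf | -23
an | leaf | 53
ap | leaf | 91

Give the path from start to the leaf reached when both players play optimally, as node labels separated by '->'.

a (Gita): max(-38, 27, 39, 18) = 39
b (Gita): max(-63, 56) = 56
c (Gita): max(-83, 34, -94, -53) = 34
d (Gita): max(-93, -49, -66) = -49
Alpha (Kira): min(39, 56, 34, -49) = -49
e (Gita): max(-98, -96) = -96
f (Gita): max(7, 68) = 68
g (Gita): max(86, 45, 5) = 86
Beta (Kira): min(-96, 68, 86) = -96
h (Gita): max(-55, 89) = 89
j (Gita): max(-12, -23) = -12
k (Gita): max(53, 91) = 91
Gamma (Kira): min(89, -12, 91) = -12
start (Gita): max(-49, -96, -12) = -12
At start, Gita picks Gamma (highest: -12).
At Gamma, Kira picks j (lowest: -12).
At j, Gita picks ak (highest: -12).
Terminal value -12.

start -> Gamma -> j -> ak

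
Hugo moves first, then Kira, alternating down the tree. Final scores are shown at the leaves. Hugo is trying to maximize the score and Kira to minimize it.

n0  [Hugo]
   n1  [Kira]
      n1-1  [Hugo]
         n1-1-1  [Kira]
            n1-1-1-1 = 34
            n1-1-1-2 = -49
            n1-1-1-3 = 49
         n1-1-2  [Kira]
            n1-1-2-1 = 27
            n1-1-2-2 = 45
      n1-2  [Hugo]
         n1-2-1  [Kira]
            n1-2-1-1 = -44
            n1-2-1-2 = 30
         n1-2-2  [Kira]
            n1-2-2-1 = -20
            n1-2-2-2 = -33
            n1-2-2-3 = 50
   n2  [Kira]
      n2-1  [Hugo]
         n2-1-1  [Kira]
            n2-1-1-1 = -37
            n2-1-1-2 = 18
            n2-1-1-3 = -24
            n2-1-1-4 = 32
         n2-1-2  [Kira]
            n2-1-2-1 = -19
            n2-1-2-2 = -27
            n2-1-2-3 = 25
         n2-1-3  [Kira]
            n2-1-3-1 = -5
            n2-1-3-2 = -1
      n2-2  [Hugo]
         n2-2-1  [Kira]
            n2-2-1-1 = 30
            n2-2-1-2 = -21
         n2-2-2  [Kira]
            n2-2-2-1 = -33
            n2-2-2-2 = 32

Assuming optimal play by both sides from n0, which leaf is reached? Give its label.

n1-1-1 (Kira): min(34, -49, 49) = -49
n1-1-2 (Kira): min(27, 45) = 27
n1-1 (Hugo): max(-49, 27) = 27
n1-2-1 (Kira): min(-44, 30) = -44
n1-2-2 (Kira): min(-20, -33, 50) = -33
n1-2 (Hugo): max(-44, -33) = -33
n1 (Kira): min(27, -33) = -33
n2-1-1 (Kira): min(-37, 18, -24, 32) = -37
n2-1-2 (Kira): min(-19, -27, 25) = -27
n2-1-3 (Kira): min(-5, -1) = -5
n2-1 (Hugo): max(-37, -27, -5) = -5
n2-2-1 (Kira): min(30, -21) = -21
n2-2-2 (Kira): min(-33, 32) = -33
n2-2 (Hugo): max(-21, -33) = -21
n2 (Kira): min(-5, -21) = -21
n0 (Hugo): max(-33, -21) = -21
At n0, Hugo picks n2 (highest: -21).
At n2, Kira picks n2-2 (lowest: -21).
At n2-2, Hugo picks n2-2-1 (highest: -21).
At n2-2-1, Kira picks n2-2-1-2 (lowest: -21).
Terminal value -21.

n2-2-1-2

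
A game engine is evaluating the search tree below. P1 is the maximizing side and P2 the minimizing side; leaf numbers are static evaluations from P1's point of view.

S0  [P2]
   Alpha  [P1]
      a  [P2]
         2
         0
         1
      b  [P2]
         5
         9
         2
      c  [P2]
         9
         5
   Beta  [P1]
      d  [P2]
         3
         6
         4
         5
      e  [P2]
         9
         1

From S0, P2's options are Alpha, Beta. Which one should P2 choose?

Beta

a (P2): min(2, 0, 1) = 0
b (P2): min(5, 9, 2) = 2
c (P2): min(9, 5) = 5
Alpha (P1): max(0, 2, 5) = 5
d (P2): min(3, 6, 4, 5) = 3
e (P2): min(9, 1) = 1
Beta (P1): max(3, 1) = 3
S0 (P2): min(5, 3) = 3
P2 at S0 wants the lowest of {Alpha=5, Beta=3}, so chooses Beta.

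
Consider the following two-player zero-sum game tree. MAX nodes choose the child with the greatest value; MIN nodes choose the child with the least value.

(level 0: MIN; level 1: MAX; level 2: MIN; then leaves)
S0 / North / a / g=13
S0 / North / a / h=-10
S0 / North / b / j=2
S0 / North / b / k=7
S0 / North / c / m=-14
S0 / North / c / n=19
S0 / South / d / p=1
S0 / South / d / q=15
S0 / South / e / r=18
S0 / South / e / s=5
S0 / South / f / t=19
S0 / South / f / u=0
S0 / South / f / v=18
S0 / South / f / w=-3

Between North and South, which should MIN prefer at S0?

North

a (MIN): min(13, -10) = -10
b (MIN): min(2, 7) = 2
c (MIN): min(-14, 19) = -14
North (MAX): max(-10, 2, -14) = 2
d (MIN): min(1, 15) = 1
e (MIN): min(18, 5) = 5
f (MIN): min(19, 0, 18, -3) = -3
South (MAX): max(1, 5, -3) = 5
MIN prefers the lower value; North=2, South=5. North is better since 2 < 5.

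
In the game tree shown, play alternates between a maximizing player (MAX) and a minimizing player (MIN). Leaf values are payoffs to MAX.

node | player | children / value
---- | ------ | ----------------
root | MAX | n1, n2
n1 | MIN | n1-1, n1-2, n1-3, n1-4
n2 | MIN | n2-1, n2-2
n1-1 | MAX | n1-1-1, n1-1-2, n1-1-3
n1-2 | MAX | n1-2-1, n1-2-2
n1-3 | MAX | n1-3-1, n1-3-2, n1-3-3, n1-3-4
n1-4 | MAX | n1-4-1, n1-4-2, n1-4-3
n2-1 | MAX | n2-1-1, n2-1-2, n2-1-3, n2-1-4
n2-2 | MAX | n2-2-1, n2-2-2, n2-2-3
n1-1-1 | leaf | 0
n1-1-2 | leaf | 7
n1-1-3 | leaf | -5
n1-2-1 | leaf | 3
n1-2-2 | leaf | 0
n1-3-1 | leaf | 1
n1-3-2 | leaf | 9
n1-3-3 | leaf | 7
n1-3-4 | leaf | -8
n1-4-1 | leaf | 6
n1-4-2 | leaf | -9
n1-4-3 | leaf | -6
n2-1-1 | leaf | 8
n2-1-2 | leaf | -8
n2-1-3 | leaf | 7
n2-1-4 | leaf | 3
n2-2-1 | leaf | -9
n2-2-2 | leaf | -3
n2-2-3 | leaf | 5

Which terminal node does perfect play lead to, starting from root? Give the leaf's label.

n2-2-3

n1-1 (MAX): max(0, 7, -5) = 7
n1-2 (MAX): max(3, 0) = 3
n1-3 (MAX): max(1, 9, 7, -8) = 9
n1-4 (MAX): max(6, -9, -6) = 6
n1 (MIN): min(7, 3, 9, 6) = 3
n2-1 (MAX): max(8, -8, 7, 3) = 8
n2-2 (MAX): max(-9, -3, 5) = 5
n2 (MIN): min(8, 5) = 5
root (MAX): max(3, 5) = 5
At root, MAX picks n2 (highest: 5).
At n2, MIN picks n2-2 (lowest: 5).
At n2-2, MAX picks n2-2-3 (highest: 5).
Terminal value 5.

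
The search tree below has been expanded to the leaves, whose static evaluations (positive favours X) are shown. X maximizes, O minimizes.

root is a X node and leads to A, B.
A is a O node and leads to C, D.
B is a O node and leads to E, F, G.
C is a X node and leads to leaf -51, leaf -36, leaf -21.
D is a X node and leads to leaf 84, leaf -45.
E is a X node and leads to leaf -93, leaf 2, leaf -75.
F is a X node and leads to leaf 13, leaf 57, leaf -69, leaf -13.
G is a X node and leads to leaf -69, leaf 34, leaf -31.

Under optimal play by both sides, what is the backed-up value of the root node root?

2

C (X): max(-51, -36, -21) = -21
D (X): max(84, -45) = 84
A (O): min(-21, 84) = -21
E (X): max(-93, 2, -75) = 2
F (X): max(13, 57, -69, -13) = 57
G (X): max(-69, 34, -31) = 34
B (O): min(2, 57, 34) = 2
root (X): max(-21, 2) = 2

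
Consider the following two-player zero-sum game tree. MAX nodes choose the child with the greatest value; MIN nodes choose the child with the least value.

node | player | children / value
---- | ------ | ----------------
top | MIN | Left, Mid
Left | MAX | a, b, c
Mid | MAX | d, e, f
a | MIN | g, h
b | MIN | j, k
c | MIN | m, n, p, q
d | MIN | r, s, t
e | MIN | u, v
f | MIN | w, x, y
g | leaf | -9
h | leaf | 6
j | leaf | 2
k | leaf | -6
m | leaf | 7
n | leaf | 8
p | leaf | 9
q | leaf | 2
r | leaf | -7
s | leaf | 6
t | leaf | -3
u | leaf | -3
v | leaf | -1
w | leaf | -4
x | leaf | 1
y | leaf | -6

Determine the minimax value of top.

-3

a (MIN): min(-9, 6) = -9
b (MIN): min(2, -6) = -6
c (MIN): min(7, 8, 9, 2) = 2
Left (MAX): max(-9, -6, 2) = 2
d (MIN): min(-7, 6, -3) = -7
e (MIN): min(-3, -1) = -3
f (MIN): min(-4, 1, -6) = -6
Mid (MAX): max(-7, -3, -6) = -3
top (MIN): min(2, -3) = -3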